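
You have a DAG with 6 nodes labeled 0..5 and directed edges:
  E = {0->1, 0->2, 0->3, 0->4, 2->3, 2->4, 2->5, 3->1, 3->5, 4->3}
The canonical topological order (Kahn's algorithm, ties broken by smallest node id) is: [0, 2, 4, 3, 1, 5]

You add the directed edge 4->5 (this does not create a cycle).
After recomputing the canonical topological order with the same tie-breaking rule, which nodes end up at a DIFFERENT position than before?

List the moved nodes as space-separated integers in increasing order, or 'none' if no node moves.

Old toposort: [0, 2, 4, 3, 1, 5]
Added edge 4->5
Recompute Kahn (smallest-id tiebreak):
  initial in-degrees: [0, 2, 1, 3, 2, 3]
  ready (indeg=0): [0]
  pop 0: indeg[1]->1; indeg[2]->0; indeg[3]->2; indeg[4]->1 | ready=[2] | order so far=[0]
  pop 2: indeg[3]->1; indeg[4]->0; indeg[5]->2 | ready=[4] | order so far=[0, 2]
  pop 4: indeg[3]->0; indeg[5]->1 | ready=[3] | order so far=[0, 2, 4]
  pop 3: indeg[1]->0; indeg[5]->0 | ready=[1, 5] | order so far=[0, 2, 4, 3]
  pop 1: no out-edges | ready=[5] | order so far=[0, 2, 4, 3, 1]
  pop 5: no out-edges | ready=[] | order so far=[0, 2, 4, 3, 1, 5]
New canonical toposort: [0, 2, 4, 3, 1, 5]
Compare positions:
  Node 0: index 0 -> 0 (same)
  Node 1: index 4 -> 4 (same)
  Node 2: index 1 -> 1 (same)
  Node 3: index 3 -> 3 (same)
  Node 4: index 2 -> 2 (same)
  Node 5: index 5 -> 5 (same)
Nodes that changed position: none

Answer: none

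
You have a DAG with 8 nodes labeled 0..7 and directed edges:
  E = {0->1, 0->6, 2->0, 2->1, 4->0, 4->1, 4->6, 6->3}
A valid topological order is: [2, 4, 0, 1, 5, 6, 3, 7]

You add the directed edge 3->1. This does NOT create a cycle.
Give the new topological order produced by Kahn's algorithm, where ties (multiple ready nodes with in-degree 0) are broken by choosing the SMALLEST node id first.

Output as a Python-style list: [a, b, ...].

Answer: [2, 4, 0, 5, 6, 3, 1, 7]

Derivation:
Old toposort: [2, 4, 0, 1, 5, 6, 3, 7]
Added edge: 3->1
Position of 3 (6) > position of 1 (3). Must reorder: 3 must now come before 1.
Run Kahn's algorithm (break ties by smallest node id):
  initial in-degrees: [2, 4, 0, 1, 0, 0, 2, 0]
  ready (indeg=0): [2, 4, 5, 7]
  pop 2: indeg[0]->1; indeg[1]->3 | ready=[4, 5, 7] | order so far=[2]
  pop 4: indeg[0]->0; indeg[1]->2; indeg[6]->1 | ready=[0, 5, 7] | order so far=[2, 4]
  pop 0: indeg[1]->1; indeg[6]->0 | ready=[5, 6, 7] | order so far=[2, 4, 0]
  pop 5: no out-edges | ready=[6, 7] | order so far=[2, 4, 0, 5]
  pop 6: indeg[3]->0 | ready=[3, 7] | order so far=[2, 4, 0, 5, 6]
  pop 3: indeg[1]->0 | ready=[1, 7] | order so far=[2, 4, 0, 5, 6, 3]
  pop 1: no out-edges | ready=[7] | order so far=[2, 4, 0, 5, 6, 3, 1]
  pop 7: no out-edges | ready=[] | order so far=[2, 4, 0, 5, 6, 3, 1, 7]
  Result: [2, 4, 0, 5, 6, 3, 1, 7]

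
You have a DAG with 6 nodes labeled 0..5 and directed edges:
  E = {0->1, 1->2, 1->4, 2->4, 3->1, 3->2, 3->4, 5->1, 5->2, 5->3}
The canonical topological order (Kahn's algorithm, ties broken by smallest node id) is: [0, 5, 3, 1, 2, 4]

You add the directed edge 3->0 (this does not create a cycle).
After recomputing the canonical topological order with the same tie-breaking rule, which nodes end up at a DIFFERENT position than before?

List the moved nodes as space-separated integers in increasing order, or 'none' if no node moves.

Old toposort: [0, 5, 3, 1, 2, 4]
Added edge 3->0
Recompute Kahn (smallest-id tiebreak):
  initial in-degrees: [1, 3, 3, 1, 3, 0]
  ready (indeg=0): [5]
  pop 5: indeg[1]->2; indeg[2]->2; indeg[3]->0 | ready=[3] | order so far=[5]
  pop 3: indeg[0]->0; indeg[1]->1; indeg[2]->1; indeg[4]->2 | ready=[0] | order so far=[5, 3]
  pop 0: indeg[1]->0 | ready=[1] | order so far=[5, 3, 0]
  pop 1: indeg[2]->0; indeg[4]->1 | ready=[2] | order so far=[5, 3, 0, 1]
  pop 2: indeg[4]->0 | ready=[4] | order so far=[5, 3, 0, 1, 2]
  pop 4: no out-edges | ready=[] | order so far=[5, 3, 0, 1, 2, 4]
New canonical toposort: [5, 3, 0, 1, 2, 4]
Compare positions:
  Node 0: index 0 -> 2 (moved)
  Node 1: index 3 -> 3 (same)
  Node 2: index 4 -> 4 (same)
  Node 3: index 2 -> 1 (moved)
  Node 4: index 5 -> 5 (same)
  Node 5: index 1 -> 0 (moved)
Nodes that changed position: 0 3 5

Answer: 0 3 5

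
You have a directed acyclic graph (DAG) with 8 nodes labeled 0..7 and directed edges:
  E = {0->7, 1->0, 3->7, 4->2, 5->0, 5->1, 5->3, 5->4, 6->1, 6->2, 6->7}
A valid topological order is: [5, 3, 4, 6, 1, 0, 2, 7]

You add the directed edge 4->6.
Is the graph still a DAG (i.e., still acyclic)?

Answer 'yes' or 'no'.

Answer: yes

Derivation:
Given toposort: [5, 3, 4, 6, 1, 0, 2, 7]
Position of 4: index 2; position of 6: index 3
New edge 4->6: forward
Forward edge: respects the existing order. Still a DAG, same toposort still valid.
Still a DAG? yes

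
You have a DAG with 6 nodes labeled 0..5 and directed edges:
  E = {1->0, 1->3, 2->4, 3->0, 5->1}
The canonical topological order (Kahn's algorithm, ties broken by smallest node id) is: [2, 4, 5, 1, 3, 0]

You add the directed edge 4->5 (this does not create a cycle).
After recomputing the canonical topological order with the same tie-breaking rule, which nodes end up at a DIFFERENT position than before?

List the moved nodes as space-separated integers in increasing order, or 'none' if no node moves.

Answer: none

Derivation:
Old toposort: [2, 4, 5, 1, 3, 0]
Added edge 4->5
Recompute Kahn (smallest-id tiebreak):
  initial in-degrees: [2, 1, 0, 1, 1, 1]
  ready (indeg=0): [2]
  pop 2: indeg[4]->0 | ready=[4] | order so far=[2]
  pop 4: indeg[5]->0 | ready=[5] | order so far=[2, 4]
  pop 5: indeg[1]->0 | ready=[1] | order so far=[2, 4, 5]
  pop 1: indeg[0]->1; indeg[3]->0 | ready=[3] | order so far=[2, 4, 5, 1]
  pop 3: indeg[0]->0 | ready=[0] | order so far=[2, 4, 5, 1, 3]
  pop 0: no out-edges | ready=[] | order so far=[2, 4, 5, 1, 3, 0]
New canonical toposort: [2, 4, 5, 1, 3, 0]
Compare positions:
  Node 0: index 5 -> 5 (same)
  Node 1: index 3 -> 3 (same)
  Node 2: index 0 -> 0 (same)
  Node 3: index 4 -> 4 (same)
  Node 4: index 1 -> 1 (same)
  Node 5: index 2 -> 2 (same)
Nodes that changed position: none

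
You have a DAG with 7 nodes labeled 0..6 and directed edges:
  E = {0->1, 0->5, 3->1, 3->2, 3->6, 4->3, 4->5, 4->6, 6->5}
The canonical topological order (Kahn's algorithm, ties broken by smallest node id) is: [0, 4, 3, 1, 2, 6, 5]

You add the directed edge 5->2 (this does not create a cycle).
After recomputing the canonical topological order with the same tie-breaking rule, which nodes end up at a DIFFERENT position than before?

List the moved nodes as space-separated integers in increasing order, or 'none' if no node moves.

Old toposort: [0, 4, 3, 1, 2, 6, 5]
Added edge 5->2
Recompute Kahn (smallest-id tiebreak):
  initial in-degrees: [0, 2, 2, 1, 0, 3, 2]
  ready (indeg=0): [0, 4]
  pop 0: indeg[1]->1; indeg[5]->2 | ready=[4] | order so far=[0]
  pop 4: indeg[3]->0; indeg[5]->1; indeg[6]->1 | ready=[3] | order so far=[0, 4]
  pop 3: indeg[1]->0; indeg[2]->1; indeg[6]->0 | ready=[1, 6] | order so far=[0, 4, 3]
  pop 1: no out-edges | ready=[6] | order so far=[0, 4, 3, 1]
  pop 6: indeg[5]->0 | ready=[5] | order so far=[0, 4, 3, 1, 6]
  pop 5: indeg[2]->0 | ready=[2] | order so far=[0, 4, 3, 1, 6, 5]
  pop 2: no out-edges | ready=[] | order so far=[0, 4, 3, 1, 6, 5, 2]
New canonical toposort: [0, 4, 3, 1, 6, 5, 2]
Compare positions:
  Node 0: index 0 -> 0 (same)
  Node 1: index 3 -> 3 (same)
  Node 2: index 4 -> 6 (moved)
  Node 3: index 2 -> 2 (same)
  Node 4: index 1 -> 1 (same)
  Node 5: index 6 -> 5 (moved)
  Node 6: index 5 -> 4 (moved)
Nodes that changed position: 2 5 6

Answer: 2 5 6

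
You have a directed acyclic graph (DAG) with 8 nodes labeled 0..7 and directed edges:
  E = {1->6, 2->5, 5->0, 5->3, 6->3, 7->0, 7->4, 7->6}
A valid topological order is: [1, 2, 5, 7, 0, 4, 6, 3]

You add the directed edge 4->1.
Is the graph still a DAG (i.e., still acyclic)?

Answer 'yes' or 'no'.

Answer: yes

Derivation:
Given toposort: [1, 2, 5, 7, 0, 4, 6, 3]
Position of 4: index 5; position of 1: index 0
New edge 4->1: backward (u after v in old order)
Backward edge: old toposort is now invalid. Check if this creates a cycle.
Does 1 already reach 4? Reachable from 1: [1, 3, 6]. NO -> still a DAG (reorder needed).
Still a DAG? yes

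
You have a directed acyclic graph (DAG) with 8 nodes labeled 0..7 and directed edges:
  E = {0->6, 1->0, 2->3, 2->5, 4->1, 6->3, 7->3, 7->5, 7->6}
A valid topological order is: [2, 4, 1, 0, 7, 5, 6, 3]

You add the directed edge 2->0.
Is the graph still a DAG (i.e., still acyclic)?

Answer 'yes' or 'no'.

Given toposort: [2, 4, 1, 0, 7, 5, 6, 3]
Position of 2: index 0; position of 0: index 3
New edge 2->0: forward
Forward edge: respects the existing order. Still a DAG, same toposort still valid.
Still a DAG? yes

Answer: yes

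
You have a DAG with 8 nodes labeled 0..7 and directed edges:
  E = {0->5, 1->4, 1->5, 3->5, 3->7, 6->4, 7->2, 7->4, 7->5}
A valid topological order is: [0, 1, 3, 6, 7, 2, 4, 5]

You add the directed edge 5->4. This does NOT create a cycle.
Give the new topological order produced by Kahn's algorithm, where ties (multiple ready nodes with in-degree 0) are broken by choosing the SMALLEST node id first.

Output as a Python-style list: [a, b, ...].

Answer: [0, 1, 3, 6, 7, 2, 5, 4]

Derivation:
Old toposort: [0, 1, 3, 6, 7, 2, 4, 5]
Added edge: 5->4
Position of 5 (7) > position of 4 (6). Must reorder: 5 must now come before 4.
Run Kahn's algorithm (break ties by smallest node id):
  initial in-degrees: [0, 0, 1, 0, 4, 4, 0, 1]
  ready (indeg=0): [0, 1, 3, 6]
  pop 0: indeg[5]->3 | ready=[1, 3, 6] | order so far=[0]
  pop 1: indeg[4]->3; indeg[5]->2 | ready=[3, 6] | order so far=[0, 1]
  pop 3: indeg[5]->1; indeg[7]->0 | ready=[6, 7] | order so far=[0, 1, 3]
  pop 6: indeg[4]->2 | ready=[7] | order so far=[0, 1, 3, 6]
  pop 7: indeg[2]->0; indeg[4]->1; indeg[5]->0 | ready=[2, 5] | order so far=[0, 1, 3, 6, 7]
  pop 2: no out-edges | ready=[5] | order so far=[0, 1, 3, 6, 7, 2]
  pop 5: indeg[4]->0 | ready=[4] | order so far=[0, 1, 3, 6, 7, 2, 5]
  pop 4: no out-edges | ready=[] | order so far=[0, 1, 3, 6, 7, 2, 5, 4]
  Result: [0, 1, 3, 6, 7, 2, 5, 4]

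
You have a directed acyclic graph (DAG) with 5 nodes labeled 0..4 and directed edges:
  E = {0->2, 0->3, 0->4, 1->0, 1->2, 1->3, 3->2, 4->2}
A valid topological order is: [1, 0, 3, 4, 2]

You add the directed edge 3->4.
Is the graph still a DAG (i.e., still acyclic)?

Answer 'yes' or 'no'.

Answer: yes

Derivation:
Given toposort: [1, 0, 3, 4, 2]
Position of 3: index 2; position of 4: index 3
New edge 3->4: forward
Forward edge: respects the existing order. Still a DAG, same toposort still valid.
Still a DAG? yes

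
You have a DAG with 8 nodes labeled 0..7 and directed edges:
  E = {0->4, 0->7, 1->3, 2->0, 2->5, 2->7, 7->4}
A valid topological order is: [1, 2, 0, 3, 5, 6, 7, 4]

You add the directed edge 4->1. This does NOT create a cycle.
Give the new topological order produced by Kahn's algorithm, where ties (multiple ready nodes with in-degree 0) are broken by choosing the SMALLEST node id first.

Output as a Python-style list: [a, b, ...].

Old toposort: [1, 2, 0, 3, 5, 6, 7, 4]
Added edge: 4->1
Position of 4 (7) > position of 1 (0). Must reorder: 4 must now come before 1.
Run Kahn's algorithm (break ties by smallest node id):
  initial in-degrees: [1, 1, 0, 1, 2, 1, 0, 2]
  ready (indeg=0): [2, 6]
  pop 2: indeg[0]->0; indeg[5]->0; indeg[7]->1 | ready=[0, 5, 6] | order so far=[2]
  pop 0: indeg[4]->1; indeg[7]->0 | ready=[5, 6, 7] | order so far=[2, 0]
  pop 5: no out-edges | ready=[6, 7] | order so far=[2, 0, 5]
  pop 6: no out-edges | ready=[7] | order so far=[2, 0, 5, 6]
  pop 7: indeg[4]->0 | ready=[4] | order so far=[2, 0, 5, 6, 7]
  pop 4: indeg[1]->0 | ready=[1] | order so far=[2, 0, 5, 6, 7, 4]
  pop 1: indeg[3]->0 | ready=[3] | order so far=[2, 0, 5, 6, 7, 4, 1]
  pop 3: no out-edges | ready=[] | order so far=[2, 0, 5, 6, 7, 4, 1, 3]
  Result: [2, 0, 5, 6, 7, 4, 1, 3]

Answer: [2, 0, 5, 6, 7, 4, 1, 3]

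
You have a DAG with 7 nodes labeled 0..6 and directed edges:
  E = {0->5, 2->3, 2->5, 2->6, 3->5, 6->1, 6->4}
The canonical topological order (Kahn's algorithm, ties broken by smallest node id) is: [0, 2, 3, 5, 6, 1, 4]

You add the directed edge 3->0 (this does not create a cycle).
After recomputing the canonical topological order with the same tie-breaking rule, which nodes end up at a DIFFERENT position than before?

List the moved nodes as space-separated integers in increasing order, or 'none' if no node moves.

Old toposort: [0, 2, 3, 5, 6, 1, 4]
Added edge 3->0
Recompute Kahn (smallest-id tiebreak):
  initial in-degrees: [1, 1, 0, 1, 1, 3, 1]
  ready (indeg=0): [2]
  pop 2: indeg[3]->0; indeg[5]->2; indeg[6]->0 | ready=[3, 6] | order so far=[2]
  pop 3: indeg[0]->0; indeg[5]->1 | ready=[0, 6] | order so far=[2, 3]
  pop 0: indeg[5]->0 | ready=[5, 6] | order so far=[2, 3, 0]
  pop 5: no out-edges | ready=[6] | order so far=[2, 3, 0, 5]
  pop 6: indeg[1]->0; indeg[4]->0 | ready=[1, 4] | order so far=[2, 3, 0, 5, 6]
  pop 1: no out-edges | ready=[4] | order so far=[2, 3, 0, 5, 6, 1]
  pop 4: no out-edges | ready=[] | order so far=[2, 3, 0, 5, 6, 1, 4]
New canonical toposort: [2, 3, 0, 5, 6, 1, 4]
Compare positions:
  Node 0: index 0 -> 2 (moved)
  Node 1: index 5 -> 5 (same)
  Node 2: index 1 -> 0 (moved)
  Node 3: index 2 -> 1 (moved)
  Node 4: index 6 -> 6 (same)
  Node 5: index 3 -> 3 (same)
  Node 6: index 4 -> 4 (same)
Nodes that changed position: 0 2 3

Answer: 0 2 3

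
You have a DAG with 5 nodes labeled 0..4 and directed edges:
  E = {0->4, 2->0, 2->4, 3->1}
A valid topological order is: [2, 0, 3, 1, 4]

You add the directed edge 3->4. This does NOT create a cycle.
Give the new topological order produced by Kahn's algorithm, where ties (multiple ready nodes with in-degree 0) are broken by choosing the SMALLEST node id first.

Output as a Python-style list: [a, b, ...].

Old toposort: [2, 0, 3, 1, 4]
Added edge: 3->4
Position of 3 (2) < position of 4 (4). Old order still valid.
Run Kahn's algorithm (break ties by smallest node id):
  initial in-degrees: [1, 1, 0, 0, 3]
  ready (indeg=0): [2, 3]
  pop 2: indeg[0]->0; indeg[4]->2 | ready=[0, 3] | order so far=[2]
  pop 0: indeg[4]->1 | ready=[3] | order so far=[2, 0]
  pop 3: indeg[1]->0; indeg[4]->0 | ready=[1, 4] | order so far=[2, 0, 3]
  pop 1: no out-edges | ready=[4] | order so far=[2, 0, 3, 1]
  pop 4: no out-edges | ready=[] | order so far=[2, 0, 3, 1, 4]
  Result: [2, 0, 3, 1, 4]

Answer: [2, 0, 3, 1, 4]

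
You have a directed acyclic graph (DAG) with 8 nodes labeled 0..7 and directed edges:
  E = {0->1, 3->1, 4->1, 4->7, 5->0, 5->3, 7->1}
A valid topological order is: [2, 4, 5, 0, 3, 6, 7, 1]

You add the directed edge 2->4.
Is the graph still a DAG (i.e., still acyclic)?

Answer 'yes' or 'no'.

Answer: yes

Derivation:
Given toposort: [2, 4, 5, 0, 3, 6, 7, 1]
Position of 2: index 0; position of 4: index 1
New edge 2->4: forward
Forward edge: respects the existing order. Still a DAG, same toposort still valid.
Still a DAG? yes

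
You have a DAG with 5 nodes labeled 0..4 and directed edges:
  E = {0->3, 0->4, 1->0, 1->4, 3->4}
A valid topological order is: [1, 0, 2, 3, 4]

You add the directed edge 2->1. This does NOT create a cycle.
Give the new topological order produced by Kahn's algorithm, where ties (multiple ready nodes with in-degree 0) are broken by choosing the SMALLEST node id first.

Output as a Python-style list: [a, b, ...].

Answer: [2, 1, 0, 3, 4]

Derivation:
Old toposort: [1, 0, 2, 3, 4]
Added edge: 2->1
Position of 2 (2) > position of 1 (0). Must reorder: 2 must now come before 1.
Run Kahn's algorithm (break ties by smallest node id):
  initial in-degrees: [1, 1, 0, 1, 3]
  ready (indeg=0): [2]
  pop 2: indeg[1]->0 | ready=[1] | order so far=[2]
  pop 1: indeg[0]->0; indeg[4]->2 | ready=[0] | order so far=[2, 1]
  pop 0: indeg[3]->0; indeg[4]->1 | ready=[3] | order so far=[2, 1, 0]
  pop 3: indeg[4]->0 | ready=[4] | order so far=[2, 1, 0, 3]
  pop 4: no out-edges | ready=[] | order so far=[2, 1, 0, 3, 4]
  Result: [2, 1, 0, 3, 4]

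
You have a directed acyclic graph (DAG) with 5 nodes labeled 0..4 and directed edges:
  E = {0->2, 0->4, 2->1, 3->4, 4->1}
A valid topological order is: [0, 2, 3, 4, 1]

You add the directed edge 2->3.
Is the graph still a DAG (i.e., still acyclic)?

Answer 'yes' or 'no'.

Given toposort: [0, 2, 3, 4, 1]
Position of 2: index 1; position of 3: index 2
New edge 2->3: forward
Forward edge: respects the existing order. Still a DAG, same toposort still valid.
Still a DAG? yes

Answer: yes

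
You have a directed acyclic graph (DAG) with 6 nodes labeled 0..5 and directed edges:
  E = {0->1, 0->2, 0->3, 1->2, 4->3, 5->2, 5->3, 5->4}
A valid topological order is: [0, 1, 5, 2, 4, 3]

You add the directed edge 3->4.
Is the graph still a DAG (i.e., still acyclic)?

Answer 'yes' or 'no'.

Answer: no

Derivation:
Given toposort: [0, 1, 5, 2, 4, 3]
Position of 3: index 5; position of 4: index 4
New edge 3->4: backward (u after v in old order)
Backward edge: old toposort is now invalid. Check if this creates a cycle.
Does 4 already reach 3? Reachable from 4: [3, 4]. YES -> cycle!
Still a DAG? no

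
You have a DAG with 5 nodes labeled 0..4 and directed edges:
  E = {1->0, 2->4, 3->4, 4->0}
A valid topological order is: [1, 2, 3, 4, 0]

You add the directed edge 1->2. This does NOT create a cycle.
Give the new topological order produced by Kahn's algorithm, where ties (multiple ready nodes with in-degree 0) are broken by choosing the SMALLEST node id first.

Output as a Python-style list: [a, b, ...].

Old toposort: [1, 2, 3, 4, 0]
Added edge: 1->2
Position of 1 (0) < position of 2 (1). Old order still valid.
Run Kahn's algorithm (break ties by smallest node id):
  initial in-degrees: [2, 0, 1, 0, 2]
  ready (indeg=0): [1, 3]
  pop 1: indeg[0]->1; indeg[2]->0 | ready=[2, 3] | order so far=[1]
  pop 2: indeg[4]->1 | ready=[3] | order so far=[1, 2]
  pop 3: indeg[4]->0 | ready=[4] | order so far=[1, 2, 3]
  pop 4: indeg[0]->0 | ready=[0] | order so far=[1, 2, 3, 4]
  pop 0: no out-edges | ready=[] | order so far=[1, 2, 3, 4, 0]
  Result: [1, 2, 3, 4, 0]

Answer: [1, 2, 3, 4, 0]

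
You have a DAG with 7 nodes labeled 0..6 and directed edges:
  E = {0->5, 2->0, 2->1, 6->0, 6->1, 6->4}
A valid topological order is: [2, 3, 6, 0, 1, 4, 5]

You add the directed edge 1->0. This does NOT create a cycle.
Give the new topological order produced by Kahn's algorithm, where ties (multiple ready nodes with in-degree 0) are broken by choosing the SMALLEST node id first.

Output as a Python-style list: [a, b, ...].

Answer: [2, 3, 6, 1, 0, 4, 5]

Derivation:
Old toposort: [2, 3, 6, 0, 1, 4, 5]
Added edge: 1->0
Position of 1 (4) > position of 0 (3). Must reorder: 1 must now come before 0.
Run Kahn's algorithm (break ties by smallest node id):
  initial in-degrees: [3, 2, 0, 0, 1, 1, 0]
  ready (indeg=0): [2, 3, 6]
  pop 2: indeg[0]->2; indeg[1]->1 | ready=[3, 6] | order so far=[2]
  pop 3: no out-edges | ready=[6] | order so far=[2, 3]
  pop 6: indeg[0]->1; indeg[1]->0; indeg[4]->0 | ready=[1, 4] | order so far=[2, 3, 6]
  pop 1: indeg[0]->0 | ready=[0, 4] | order so far=[2, 3, 6, 1]
  pop 0: indeg[5]->0 | ready=[4, 5] | order so far=[2, 3, 6, 1, 0]
  pop 4: no out-edges | ready=[5] | order so far=[2, 3, 6, 1, 0, 4]
  pop 5: no out-edges | ready=[] | order so far=[2, 3, 6, 1, 0, 4, 5]
  Result: [2, 3, 6, 1, 0, 4, 5]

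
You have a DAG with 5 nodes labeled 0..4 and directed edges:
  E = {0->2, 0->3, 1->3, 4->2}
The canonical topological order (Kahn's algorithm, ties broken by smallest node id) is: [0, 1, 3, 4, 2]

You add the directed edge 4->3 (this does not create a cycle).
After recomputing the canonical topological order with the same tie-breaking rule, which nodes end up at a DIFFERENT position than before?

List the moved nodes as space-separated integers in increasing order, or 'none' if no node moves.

Old toposort: [0, 1, 3, 4, 2]
Added edge 4->3
Recompute Kahn (smallest-id tiebreak):
  initial in-degrees: [0, 0, 2, 3, 0]
  ready (indeg=0): [0, 1, 4]
  pop 0: indeg[2]->1; indeg[3]->2 | ready=[1, 4] | order so far=[0]
  pop 1: indeg[3]->1 | ready=[4] | order so far=[0, 1]
  pop 4: indeg[2]->0; indeg[3]->0 | ready=[2, 3] | order so far=[0, 1, 4]
  pop 2: no out-edges | ready=[3] | order so far=[0, 1, 4, 2]
  pop 3: no out-edges | ready=[] | order so far=[0, 1, 4, 2, 3]
New canonical toposort: [0, 1, 4, 2, 3]
Compare positions:
  Node 0: index 0 -> 0 (same)
  Node 1: index 1 -> 1 (same)
  Node 2: index 4 -> 3 (moved)
  Node 3: index 2 -> 4 (moved)
  Node 4: index 3 -> 2 (moved)
Nodes that changed position: 2 3 4

Answer: 2 3 4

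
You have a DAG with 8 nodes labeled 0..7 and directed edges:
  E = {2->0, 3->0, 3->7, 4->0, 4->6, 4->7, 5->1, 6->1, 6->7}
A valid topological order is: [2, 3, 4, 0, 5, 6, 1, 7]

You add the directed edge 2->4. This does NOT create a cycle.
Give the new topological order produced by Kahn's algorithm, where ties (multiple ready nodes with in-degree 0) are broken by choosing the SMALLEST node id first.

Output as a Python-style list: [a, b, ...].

Answer: [2, 3, 4, 0, 5, 6, 1, 7]

Derivation:
Old toposort: [2, 3, 4, 0, 5, 6, 1, 7]
Added edge: 2->4
Position of 2 (0) < position of 4 (2). Old order still valid.
Run Kahn's algorithm (break ties by smallest node id):
  initial in-degrees: [3, 2, 0, 0, 1, 0, 1, 3]
  ready (indeg=0): [2, 3, 5]
  pop 2: indeg[0]->2; indeg[4]->0 | ready=[3, 4, 5] | order so far=[2]
  pop 3: indeg[0]->1; indeg[7]->2 | ready=[4, 5] | order so far=[2, 3]
  pop 4: indeg[0]->0; indeg[6]->0; indeg[7]->1 | ready=[0, 5, 6] | order so far=[2, 3, 4]
  pop 0: no out-edges | ready=[5, 6] | order so far=[2, 3, 4, 0]
  pop 5: indeg[1]->1 | ready=[6] | order so far=[2, 3, 4, 0, 5]
  pop 6: indeg[1]->0; indeg[7]->0 | ready=[1, 7] | order so far=[2, 3, 4, 0, 5, 6]
  pop 1: no out-edges | ready=[7] | order so far=[2, 3, 4, 0, 5, 6, 1]
  pop 7: no out-edges | ready=[] | order so far=[2, 3, 4, 0, 5, 6, 1, 7]
  Result: [2, 3, 4, 0, 5, 6, 1, 7]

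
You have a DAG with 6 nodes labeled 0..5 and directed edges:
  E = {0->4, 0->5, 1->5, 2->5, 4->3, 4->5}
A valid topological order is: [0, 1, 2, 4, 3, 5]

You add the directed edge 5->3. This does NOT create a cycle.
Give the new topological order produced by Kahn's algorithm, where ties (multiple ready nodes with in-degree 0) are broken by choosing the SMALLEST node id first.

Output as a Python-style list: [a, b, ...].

Old toposort: [0, 1, 2, 4, 3, 5]
Added edge: 5->3
Position of 5 (5) > position of 3 (4). Must reorder: 5 must now come before 3.
Run Kahn's algorithm (break ties by smallest node id):
  initial in-degrees: [0, 0, 0, 2, 1, 4]
  ready (indeg=0): [0, 1, 2]
  pop 0: indeg[4]->0; indeg[5]->3 | ready=[1, 2, 4] | order so far=[0]
  pop 1: indeg[5]->2 | ready=[2, 4] | order so far=[0, 1]
  pop 2: indeg[5]->1 | ready=[4] | order so far=[0, 1, 2]
  pop 4: indeg[3]->1; indeg[5]->0 | ready=[5] | order so far=[0, 1, 2, 4]
  pop 5: indeg[3]->0 | ready=[3] | order so far=[0, 1, 2, 4, 5]
  pop 3: no out-edges | ready=[] | order so far=[0, 1, 2, 4, 5, 3]
  Result: [0, 1, 2, 4, 5, 3]

Answer: [0, 1, 2, 4, 5, 3]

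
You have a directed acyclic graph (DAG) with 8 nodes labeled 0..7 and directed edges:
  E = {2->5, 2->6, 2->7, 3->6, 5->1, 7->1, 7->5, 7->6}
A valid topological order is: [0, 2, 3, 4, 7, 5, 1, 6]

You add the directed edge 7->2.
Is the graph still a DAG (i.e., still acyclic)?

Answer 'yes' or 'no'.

Answer: no

Derivation:
Given toposort: [0, 2, 3, 4, 7, 5, 1, 6]
Position of 7: index 4; position of 2: index 1
New edge 7->2: backward (u after v in old order)
Backward edge: old toposort is now invalid. Check if this creates a cycle.
Does 2 already reach 7? Reachable from 2: [1, 2, 5, 6, 7]. YES -> cycle!
Still a DAG? no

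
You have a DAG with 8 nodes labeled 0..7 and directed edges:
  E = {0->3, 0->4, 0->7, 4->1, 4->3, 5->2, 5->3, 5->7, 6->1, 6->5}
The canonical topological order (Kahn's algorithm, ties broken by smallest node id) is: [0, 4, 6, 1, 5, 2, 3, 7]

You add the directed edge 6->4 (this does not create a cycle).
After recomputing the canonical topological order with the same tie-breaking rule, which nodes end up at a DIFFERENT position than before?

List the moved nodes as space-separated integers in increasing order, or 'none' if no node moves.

Answer: 4 6

Derivation:
Old toposort: [0, 4, 6, 1, 5, 2, 3, 7]
Added edge 6->4
Recompute Kahn (smallest-id tiebreak):
  initial in-degrees: [0, 2, 1, 3, 2, 1, 0, 2]
  ready (indeg=0): [0, 6]
  pop 0: indeg[3]->2; indeg[4]->1; indeg[7]->1 | ready=[6] | order so far=[0]
  pop 6: indeg[1]->1; indeg[4]->0; indeg[5]->0 | ready=[4, 5] | order so far=[0, 6]
  pop 4: indeg[1]->0; indeg[3]->1 | ready=[1, 5] | order so far=[0, 6, 4]
  pop 1: no out-edges | ready=[5] | order so far=[0, 6, 4, 1]
  pop 5: indeg[2]->0; indeg[3]->0; indeg[7]->0 | ready=[2, 3, 7] | order so far=[0, 6, 4, 1, 5]
  pop 2: no out-edges | ready=[3, 7] | order so far=[0, 6, 4, 1, 5, 2]
  pop 3: no out-edges | ready=[7] | order so far=[0, 6, 4, 1, 5, 2, 3]
  pop 7: no out-edges | ready=[] | order so far=[0, 6, 4, 1, 5, 2, 3, 7]
New canonical toposort: [0, 6, 4, 1, 5, 2, 3, 7]
Compare positions:
  Node 0: index 0 -> 0 (same)
  Node 1: index 3 -> 3 (same)
  Node 2: index 5 -> 5 (same)
  Node 3: index 6 -> 6 (same)
  Node 4: index 1 -> 2 (moved)
  Node 5: index 4 -> 4 (same)
  Node 6: index 2 -> 1 (moved)
  Node 7: index 7 -> 7 (same)
Nodes that changed position: 4 6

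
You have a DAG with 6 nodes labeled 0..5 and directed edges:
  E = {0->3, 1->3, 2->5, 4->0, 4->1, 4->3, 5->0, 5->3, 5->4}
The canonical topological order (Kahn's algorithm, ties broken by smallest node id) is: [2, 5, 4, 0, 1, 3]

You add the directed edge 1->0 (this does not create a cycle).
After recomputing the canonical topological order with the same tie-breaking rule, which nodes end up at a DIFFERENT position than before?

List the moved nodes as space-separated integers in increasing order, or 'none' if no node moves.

Old toposort: [2, 5, 4, 0, 1, 3]
Added edge 1->0
Recompute Kahn (smallest-id tiebreak):
  initial in-degrees: [3, 1, 0, 4, 1, 1]
  ready (indeg=0): [2]
  pop 2: indeg[5]->0 | ready=[5] | order so far=[2]
  pop 5: indeg[0]->2; indeg[3]->3; indeg[4]->0 | ready=[4] | order so far=[2, 5]
  pop 4: indeg[0]->1; indeg[1]->0; indeg[3]->2 | ready=[1] | order so far=[2, 5, 4]
  pop 1: indeg[0]->0; indeg[3]->1 | ready=[0] | order so far=[2, 5, 4, 1]
  pop 0: indeg[3]->0 | ready=[3] | order so far=[2, 5, 4, 1, 0]
  pop 3: no out-edges | ready=[] | order so far=[2, 5, 4, 1, 0, 3]
New canonical toposort: [2, 5, 4, 1, 0, 3]
Compare positions:
  Node 0: index 3 -> 4 (moved)
  Node 1: index 4 -> 3 (moved)
  Node 2: index 0 -> 0 (same)
  Node 3: index 5 -> 5 (same)
  Node 4: index 2 -> 2 (same)
  Node 5: index 1 -> 1 (same)
Nodes that changed position: 0 1

Answer: 0 1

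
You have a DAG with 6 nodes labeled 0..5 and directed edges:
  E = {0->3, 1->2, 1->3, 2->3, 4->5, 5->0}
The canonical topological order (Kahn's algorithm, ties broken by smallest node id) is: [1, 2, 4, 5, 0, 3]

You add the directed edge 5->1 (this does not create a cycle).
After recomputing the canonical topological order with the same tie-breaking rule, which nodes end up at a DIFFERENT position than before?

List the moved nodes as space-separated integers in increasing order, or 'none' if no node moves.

Answer: 0 1 2 4 5

Derivation:
Old toposort: [1, 2, 4, 5, 0, 3]
Added edge 5->1
Recompute Kahn (smallest-id tiebreak):
  initial in-degrees: [1, 1, 1, 3, 0, 1]
  ready (indeg=0): [4]
  pop 4: indeg[5]->0 | ready=[5] | order so far=[4]
  pop 5: indeg[0]->0; indeg[1]->0 | ready=[0, 1] | order so far=[4, 5]
  pop 0: indeg[3]->2 | ready=[1] | order so far=[4, 5, 0]
  pop 1: indeg[2]->0; indeg[3]->1 | ready=[2] | order so far=[4, 5, 0, 1]
  pop 2: indeg[3]->0 | ready=[3] | order so far=[4, 5, 0, 1, 2]
  pop 3: no out-edges | ready=[] | order so far=[4, 5, 0, 1, 2, 3]
New canonical toposort: [4, 5, 0, 1, 2, 3]
Compare positions:
  Node 0: index 4 -> 2 (moved)
  Node 1: index 0 -> 3 (moved)
  Node 2: index 1 -> 4 (moved)
  Node 3: index 5 -> 5 (same)
  Node 4: index 2 -> 0 (moved)
  Node 5: index 3 -> 1 (moved)
Nodes that changed position: 0 1 2 4 5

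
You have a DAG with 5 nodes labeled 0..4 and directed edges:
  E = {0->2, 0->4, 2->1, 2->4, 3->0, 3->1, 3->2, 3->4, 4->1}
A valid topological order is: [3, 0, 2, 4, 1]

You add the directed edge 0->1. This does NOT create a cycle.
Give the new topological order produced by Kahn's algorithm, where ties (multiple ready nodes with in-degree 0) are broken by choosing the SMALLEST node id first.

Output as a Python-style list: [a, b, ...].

Old toposort: [3, 0, 2, 4, 1]
Added edge: 0->1
Position of 0 (1) < position of 1 (4). Old order still valid.
Run Kahn's algorithm (break ties by smallest node id):
  initial in-degrees: [1, 4, 2, 0, 3]
  ready (indeg=0): [3]
  pop 3: indeg[0]->0; indeg[1]->3; indeg[2]->1; indeg[4]->2 | ready=[0] | order so far=[3]
  pop 0: indeg[1]->2; indeg[2]->0; indeg[4]->1 | ready=[2] | order so far=[3, 0]
  pop 2: indeg[1]->1; indeg[4]->0 | ready=[4] | order so far=[3, 0, 2]
  pop 4: indeg[1]->0 | ready=[1] | order so far=[3, 0, 2, 4]
  pop 1: no out-edges | ready=[] | order so far=[3, 0, 2, 4, 1]
  Result: [3, 0, 2, 4, 1]

Answer: [3, 0, 2, 4, 1]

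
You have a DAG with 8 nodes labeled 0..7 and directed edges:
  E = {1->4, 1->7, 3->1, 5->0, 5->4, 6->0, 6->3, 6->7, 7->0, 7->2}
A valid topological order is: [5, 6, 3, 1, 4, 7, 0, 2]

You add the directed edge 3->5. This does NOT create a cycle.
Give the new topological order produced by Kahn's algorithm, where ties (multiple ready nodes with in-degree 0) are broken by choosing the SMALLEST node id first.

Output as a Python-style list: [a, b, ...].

Old toposort: [5, 6, 3, 1, 4, 7, 0, 2]
Added edge: 3->5
Position of 3 (2) > position of 5 (0). Must reorder: 3 must now come before 5.
Run Kahn's algorithm (break ties by smallest node id):
  initial in-degrees: [3, 1, 1, 1, 2, 1, 0, 2]
  ready (indeg=0): [6]
  pop 6: indeg[0]->2; indeg[3]->0; indeg[7]->1 | ready=[3] | order so far=[6]
  pop 3: indeg[1]->0; indeg[5]->0 | ready=[1, 5] | order so far=[6, 3]
  pop 1: indeg[4]->1; indeg[7]->0 | ready=[5, 7] | order so far=[6, 3, 1]
  pop 5: indeg[0]->1; indeg[4]->0 | ready=[4, 7] | order so far=[6, 3, 1, 5]
  pop 4: no out-edges | ready=[7] | order so far=[6, 3, 1, 5, 4]
  pop 7: indeg[0]->0; indeg[2]->0 | ready=[0, 2] | order so far=[6, 3, 1, 5, 4, 7]
  pop 0: no out-edges | ready=[2] | order so far=[6, 3, 1, 5, 4, 7, 0]
  pop 2: no out-edges | ready=[] | order so far=[6, 3, 1, 5, 4, 7, 0, 2]
  Result: [6, 3, 1, 5, 4, 7, 0, 2]

Answer: [6, 3, 1, 5, 4, 7, 0, 2]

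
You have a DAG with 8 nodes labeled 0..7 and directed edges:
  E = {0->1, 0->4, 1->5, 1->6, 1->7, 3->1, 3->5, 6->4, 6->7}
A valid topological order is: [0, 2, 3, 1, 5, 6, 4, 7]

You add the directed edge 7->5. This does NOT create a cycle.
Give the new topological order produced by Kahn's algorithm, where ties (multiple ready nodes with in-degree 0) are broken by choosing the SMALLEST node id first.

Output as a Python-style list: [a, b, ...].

Old toposort: [0, 2, 3, 1, 5, 6, 4, 7]
Added edge: 7->5
Position of 7 (7) > position of 5 (4). Must reorder: 7 must now come before 5.
Run Kahn's algorithm (break ties by smallest node id):
  initial in-degrees: [0, 2, 0, 0, 2, 3, 1, 2]
  ready (indeg=0): [0, 2, 3]
  pop 0: indeg[1]->1; indeg[4]->1 | ready=[2, 3] | order so far=[0]
  pop 2: no out-edges | ready=[3] | order so far=[0, 2]
  pop 3: indeg[1]->0; indeg[5]->2 | ready=[1] | order so far=[0, 2, 3]
  pop 1: indeg[5]->1; indeg[6]->0; indeg[7]->1 | ready=[6] | order so far=[0, 2, 3, 1]
  pop 6: indeg[4]->0; indeg[7]->0 | ready=[4, 7] | order so far=[0, 2, 3, 1, 6]
  pop 4: no out-edges | ready=[7] | order so far=[0, 2, 3, 1, 6, 4]
  pop 7: indeg[5]->0 | ready=[5] | order so far=[0, 2, 3, 1, 6, 4, 7]
  pop 5: no out-edges | ready=[] | order so far=[0, 2, 3, 1, 6, 4, 7, 5]
  Result: [0, 2, 3, 1, 6, 4, 7, 5]

Answer: [0, 2, 3, 1, 6, 4, 7, 5]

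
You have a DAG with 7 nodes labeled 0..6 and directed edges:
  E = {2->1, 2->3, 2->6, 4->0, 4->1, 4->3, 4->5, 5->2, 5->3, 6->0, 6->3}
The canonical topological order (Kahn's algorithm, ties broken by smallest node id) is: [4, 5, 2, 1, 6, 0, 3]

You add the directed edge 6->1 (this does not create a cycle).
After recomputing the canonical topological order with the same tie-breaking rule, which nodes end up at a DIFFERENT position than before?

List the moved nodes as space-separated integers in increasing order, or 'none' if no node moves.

Old toposort: [4, 5, 2, 1, 6, 0, 3]
Added edge 6->1
Recompute Kahn (smallest-id tiebreak):
  initial in-degrees: [2, 3, 1, 4, 0, 1, 1]
  ready (indeg=0): [4]
  pop 4: indeg[0]->1; indeg[1]->2; indeg[3]->3; indeg[5]->0 | ready=[5] | order so far=[4]
  pop 5: indeg[2]->0; indeg[3]->2 | ready=[2] | order so far=[4, 5]
  pop 2: indeg[1]->1; indeg[3]->1; indeg[6]->0 | ready=[6] | order so far=[4, 5, 2]
  pop 6: indeg[0]->0; indeg[1]->0; indeg[3]->0 | ready=[0, 1, 3] | order so far=[4, 5, 2, 6]
  pop 0: no out-edges | ready=[1, 3] | order so far=[4, 5, 2, 6, 0]
  pop 1: no out-edges | ready=[3] | order so far=[4, 5, 2, 6, 0, 1]
  pop 3: no out-edges | ready=[] | order so far=[4, 5, 2, 6, 0, 1, 3]
New canonical toposort: [4, 5, 2, 6, 0, 1, 3]
Compare positions:
  Node 0: index 5 -> 4 (moved)
  Node 1: index 3 -> 5 (moved)
  Node 2: index 2 -> 2 (same)
  Node 3: index 6 -> 6 (same)
  Node 4: index 0 -> 0 (same)
  Node 5: index 1 -> 1 (same)
  Node 6: index 4 -> 3 (moved)
Nodes that changed position: 0 1 6

Answer: 0 1 6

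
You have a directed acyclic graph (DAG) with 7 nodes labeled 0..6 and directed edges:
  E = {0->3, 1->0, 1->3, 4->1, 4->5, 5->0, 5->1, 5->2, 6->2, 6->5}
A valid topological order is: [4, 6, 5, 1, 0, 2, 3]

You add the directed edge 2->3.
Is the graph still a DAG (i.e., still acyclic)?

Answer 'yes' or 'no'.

Given toposort: [4, 6, 5, 1, 0, 2, 3]
Position of 2: index 5; position of 3: index 6
New edge 2->3: forward
Forward edge: respects the existing order. Still a DAG, same toposort still valid.
Still a DAG? yes

Answer: yes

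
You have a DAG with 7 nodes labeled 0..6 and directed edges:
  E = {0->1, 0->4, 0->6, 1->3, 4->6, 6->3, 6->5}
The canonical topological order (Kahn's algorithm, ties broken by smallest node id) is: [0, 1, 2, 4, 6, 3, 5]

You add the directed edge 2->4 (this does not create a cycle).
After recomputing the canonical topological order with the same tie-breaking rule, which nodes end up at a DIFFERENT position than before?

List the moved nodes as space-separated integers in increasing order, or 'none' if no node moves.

Answer: none

Derivation:
Old toposort: [0, 1, 2, 4, 6, 3, 5]
Added edge 2->4
Recompute Kahn (smallest-id tiebreak):
  initial in-degrees: [0, 1, 0, 2, 2, 1, 2]
  ready (indeg=0): [0, 2]
  pop 0: indeg[1]->0; indeg[4]->1; indeg[6]->1 | ready=[1, 2] | order so far=[0]
  pop 1: indeg[3]->1 | ready=[2] | order so far=[0, 1]
  pop 2: indeg[4]->0 | ready=[4] | order so far=[0, 1, 2]
  pop 4: indeg[6]->0 | ready=[6] | order so far=[0, 1, 2, 4]
  pop 6: indeg[3]->0; indeg[5]->0 | ready=[3, 5] | order so far=[0, 1, 2, 4, 6]
  pop 3: no out-edges | ready=[5] | order so far=[0, 1, 2, 4, 6, 3]
  pop 5: no out-edges | ready=[] | order so far=[0, 1, 2, 4, 6, 3, 5]
New canonical toposort: [0, 1, 2, 4, 6, 3, 5]
Compare positions:
  Node 0: index 0 -> 0 (same)
  Node 1: index 1 -> 1 (same)
  Node 2: index 2 -> 2 (same)
  Node 3: index 5 -> 5 (same)
  Node 4: index 3 -> 3 (same)
  Node 5: index 6 -> 6 (same)
  Node 6: index 4 -> 4 (same)
Nodes that changed position: none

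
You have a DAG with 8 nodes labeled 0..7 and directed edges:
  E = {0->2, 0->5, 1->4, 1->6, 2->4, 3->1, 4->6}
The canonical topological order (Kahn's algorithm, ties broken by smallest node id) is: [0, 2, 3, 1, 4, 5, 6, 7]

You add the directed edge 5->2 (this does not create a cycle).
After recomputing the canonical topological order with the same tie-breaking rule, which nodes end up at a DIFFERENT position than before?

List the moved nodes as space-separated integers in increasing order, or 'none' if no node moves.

Answer: 1 2 3 4 5

Derivation:
Old toposort: [0, 2, 3, 1, 4, 5, 6, 7]
Added edge 5->2
Recompute Kahn (smallest-id tiebreak):
  initial in-degrees: [0, 1, 2, 0, 2, 1, 2, 0]
  ready (indeg=0): [0, 3, 7]
  pop 0: indeg[2]->1; indeg[5]->0 | ready=[3, 5, 7] | order so far=[0]
  pop 3: indeg[1]->0 | ready=[1, 5, 7] | order so far=[0, 3]
  pop 1: indeg[4]->1; indeg[6]->1 | ready=[5, 7] | order so far=[0, 3, 1]
  pop 5: indeg[2]->0 | ready=[2, 7] | order so far=[0, 3, 1, 5]
  pop 2: indeg[4]->0 | ready=[4, 7] | order so far=[0, 3, 1, 5, 2]
  pop 4: indeg[6]->0 | ready=[6, 7] | order so far=[0, 3, 1, 5, 2, 4]
  pop 6: no out-edges | ready=[7] | order so far=[0, 3, 1, 5, 2, 4, 6]
  pop 7: no out-edges | ready=[] | order so far=[0, 3, 1, 5, 2, 4, 6, 7]
New canonical toposort: [0, 3, 1, 5, 2, 4, 6, 7]
Compare positions:
  Node 0: index 0 -> 0 (same)
  Node 1: index 3 -> 2 (moved)
  Node 2: index 1 -> 4 (moved)
  Node 3: index 2 -> 1 (moved)
  Node 4: index 4 -> 5 (moved)
  Node 5: index 5 -> 3 (moved)
  Node 6: index 6 -> 6 (same)
  Node 7: index 7 -> 7 (same)
Nodes that changed position: 1 2 3 4 5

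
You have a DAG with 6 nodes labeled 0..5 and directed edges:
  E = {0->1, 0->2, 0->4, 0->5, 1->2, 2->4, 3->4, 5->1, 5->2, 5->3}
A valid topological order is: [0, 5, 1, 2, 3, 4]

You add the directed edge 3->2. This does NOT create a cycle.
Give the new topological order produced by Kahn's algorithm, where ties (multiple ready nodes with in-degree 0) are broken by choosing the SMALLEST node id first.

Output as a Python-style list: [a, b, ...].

Old toposort: [0, 5, 1, 2, 3, 4]
Added edge: 3->2
Position of 3 (4) > position of 2 (3). Must reorder: 3 must now come before 2.
Run Kahn's algorithm (break ties by smallest node id):
  initial in-degrees: [0, 2, 4, 1, 3, 1]
  ready (indeg=0): [0]
  pop 0: indeg[1]->1; indeg[2]->3; indeg[4]->2; indeg[5]->0 | ready=[5] | order so far=[0]
  pop 5: indeg[1]->0; indeg[2]->2; indeg[3]->0 | ready=[1, 3] | order so far=[0, 5]
  pop 1: indeg[2]->1 | ready=[3] | order so far=[0, 5, 1]
  pop 3: indeg[2]->0; indeg[4]->1 | ready=[2] | order so far=[0, 5, 1, 3]
  pop 2: indeg[4]->0 | ready=[4] | order so far=[0, 5, 1, 3, 2]
  pop 4: no out-edges | ready=[] | order so far=[0, 5, 1, 3, 2, 4]
  Result: [0, 5, 1, 3, 2, 4]

Answer: [0, 5, 1, 3, 2, 4]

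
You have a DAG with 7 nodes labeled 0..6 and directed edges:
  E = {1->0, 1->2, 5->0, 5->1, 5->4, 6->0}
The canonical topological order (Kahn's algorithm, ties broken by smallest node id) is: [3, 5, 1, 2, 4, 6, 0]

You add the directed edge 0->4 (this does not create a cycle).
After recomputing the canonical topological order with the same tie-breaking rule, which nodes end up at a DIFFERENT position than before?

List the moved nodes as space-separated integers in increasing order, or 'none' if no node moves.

Answer: 0 4 6

Derivation:
Old toposort: [3, 5, 1, 2, 4, 6, 0]
Added edge 0->4
Recompute Kahn (smallest-id tiebreak):
  initial in-degrees: [3, 1, 1, 0, 2, 0, 0]
  ready (indeg=0): [3, 5, 6]
  pop 3: no out-edges | ready=[5, 6] | order so far=[3]
  pop 5: indeg[0]->2; indeg[1]->0; indeg[4]->1 | ready=[1, 6] | order so far=[3, 5]
  pop 1: indeg[0]->1; indeg[2]->0 | ready=[2, 6] | order so far=[3, 5, 1]
  pop 2: no out-edges | ready=[6] | order so far=[3, 5, 1, 2]
  pop 6: indeg[0]->0 | ready=[0] | order so far=[3, 5, 1, 2, 6]
  pop 0: indeg[4]->0 | ready=[4] | order so far=[3, 5, 1, 2, 6, 0]
  pop 4: no out-edges | ready=[] | order so far=[3, 5, 1, 2, 6, 0, 4]
New canonical toposort: [3, 5, 1, 2, 6, 0, 4]
Compare positions:
  Node 0: index 6 -> 5 (moved)
  Node 1: index 2 -> 2 (same)
  Node 2: index 3 -> 3 (same)
  Node 3: index 0 -> 0 (same)
  Node 4: index 4 -> 6 (moved)
  Node 5: index 1 -> 1 (same)
  Node 6: index 5 -> 4 (moved)
Nodes that changed position: 0 4 6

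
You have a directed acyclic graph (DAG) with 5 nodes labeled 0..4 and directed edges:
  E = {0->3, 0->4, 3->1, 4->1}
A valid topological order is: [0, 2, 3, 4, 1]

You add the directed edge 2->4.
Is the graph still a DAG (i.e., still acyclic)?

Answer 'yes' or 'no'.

Given toposort: [0, 2, 3, 4, 1]
Position of 2: index 1; position of 4: index 3
New edge 2->4: forward
Forward edge: respects the existing order. Still a DAG, same toposort still valid.
Still a DAG? yes

Answer: yes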